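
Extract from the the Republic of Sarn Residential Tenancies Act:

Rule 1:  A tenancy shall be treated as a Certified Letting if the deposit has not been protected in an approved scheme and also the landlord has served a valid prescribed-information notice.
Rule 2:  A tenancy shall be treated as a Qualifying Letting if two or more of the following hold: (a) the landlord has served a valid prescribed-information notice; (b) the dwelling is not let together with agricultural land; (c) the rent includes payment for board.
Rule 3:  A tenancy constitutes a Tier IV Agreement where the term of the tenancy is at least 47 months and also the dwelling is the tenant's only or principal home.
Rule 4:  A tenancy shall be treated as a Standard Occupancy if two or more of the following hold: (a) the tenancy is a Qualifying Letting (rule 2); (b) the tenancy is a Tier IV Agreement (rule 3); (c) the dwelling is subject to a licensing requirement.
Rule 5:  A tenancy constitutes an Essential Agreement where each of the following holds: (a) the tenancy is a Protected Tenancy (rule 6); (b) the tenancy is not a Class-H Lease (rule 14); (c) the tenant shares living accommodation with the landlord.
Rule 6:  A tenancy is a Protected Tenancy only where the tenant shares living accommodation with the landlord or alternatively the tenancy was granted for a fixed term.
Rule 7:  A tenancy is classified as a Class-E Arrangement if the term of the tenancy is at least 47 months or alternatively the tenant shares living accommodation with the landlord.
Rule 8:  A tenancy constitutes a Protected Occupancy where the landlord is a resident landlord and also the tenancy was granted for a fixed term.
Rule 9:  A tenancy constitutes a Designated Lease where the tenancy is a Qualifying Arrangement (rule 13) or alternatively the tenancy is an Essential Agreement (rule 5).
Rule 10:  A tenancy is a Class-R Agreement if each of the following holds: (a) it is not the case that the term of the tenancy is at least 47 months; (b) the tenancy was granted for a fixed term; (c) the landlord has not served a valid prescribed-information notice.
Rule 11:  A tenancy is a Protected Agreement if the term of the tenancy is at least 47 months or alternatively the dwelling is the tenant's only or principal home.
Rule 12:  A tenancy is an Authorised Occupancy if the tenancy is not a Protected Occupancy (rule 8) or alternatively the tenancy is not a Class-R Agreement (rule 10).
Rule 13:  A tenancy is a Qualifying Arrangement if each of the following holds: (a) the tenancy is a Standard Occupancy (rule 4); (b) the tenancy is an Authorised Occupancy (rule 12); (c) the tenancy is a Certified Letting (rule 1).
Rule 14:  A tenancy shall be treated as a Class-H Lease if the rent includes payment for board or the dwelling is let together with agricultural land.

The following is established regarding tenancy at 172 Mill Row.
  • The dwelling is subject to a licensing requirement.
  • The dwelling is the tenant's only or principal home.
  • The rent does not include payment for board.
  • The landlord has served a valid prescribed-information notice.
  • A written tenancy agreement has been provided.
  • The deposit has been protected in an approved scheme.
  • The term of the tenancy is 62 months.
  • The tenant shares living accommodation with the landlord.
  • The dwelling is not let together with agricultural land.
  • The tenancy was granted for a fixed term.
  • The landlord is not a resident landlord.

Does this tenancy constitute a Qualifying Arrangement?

rule 2 — Qualifying Letting: the landlord has served a valid prescribed-information notice? yes; the dwelling is not let together with agricultural land? yes; the rent includes payment for board? no — 2 of 3 hold (need ≥2) → satisfied.
rule 3 — Tier IV Agreement: [term of the tenancy: 62 months ≥ 47 months? yes] AND [the dwelling is the tenant's only or principal home? yes] → satisfied.
rule 4 — Standard Occupancy: Qualifying Letting (rule 2)? yes; Tier IV Agreement (rule 3)? yes; the dwelling is subject to a licensing requirement? yes — 3 of 3 hold (need ≥2) → satisfied.
rule 8 — Protected Occupancy: [the landlord is a resident landlord? no] AND [the tenancy was granted for a fixed term? yes] → not satisfied.
rule 10 — Class-R Agreement: [term of the tenancy: 62 months ≥ 47 months? yes, so negated condition no] AND [the tenancy was granted for a fixed term? yes] AND [the landlord has not served a valid prescribed-information notice? no] → not satisfied.
rule 12 — Authorised Occupancy: [not a Protected Occupancy (rule 8)? yes] OR [not a Class-R Agreement (rule 10)? yes] → satisfied.
rule 1 — Certified Letting: [the deposit has not been protected in an approved scheme? no] AND [the landlord has served a valid prescribed-information notice? yes] → not satisfied.
rule 13 — Qualifying Arrangement: [Standard Occupancy (rule 4)? yes] AND [Authorised Occupancy (rule 12)? yes] AND [Certified Letting (rule 1)? no] → not satisfied.

No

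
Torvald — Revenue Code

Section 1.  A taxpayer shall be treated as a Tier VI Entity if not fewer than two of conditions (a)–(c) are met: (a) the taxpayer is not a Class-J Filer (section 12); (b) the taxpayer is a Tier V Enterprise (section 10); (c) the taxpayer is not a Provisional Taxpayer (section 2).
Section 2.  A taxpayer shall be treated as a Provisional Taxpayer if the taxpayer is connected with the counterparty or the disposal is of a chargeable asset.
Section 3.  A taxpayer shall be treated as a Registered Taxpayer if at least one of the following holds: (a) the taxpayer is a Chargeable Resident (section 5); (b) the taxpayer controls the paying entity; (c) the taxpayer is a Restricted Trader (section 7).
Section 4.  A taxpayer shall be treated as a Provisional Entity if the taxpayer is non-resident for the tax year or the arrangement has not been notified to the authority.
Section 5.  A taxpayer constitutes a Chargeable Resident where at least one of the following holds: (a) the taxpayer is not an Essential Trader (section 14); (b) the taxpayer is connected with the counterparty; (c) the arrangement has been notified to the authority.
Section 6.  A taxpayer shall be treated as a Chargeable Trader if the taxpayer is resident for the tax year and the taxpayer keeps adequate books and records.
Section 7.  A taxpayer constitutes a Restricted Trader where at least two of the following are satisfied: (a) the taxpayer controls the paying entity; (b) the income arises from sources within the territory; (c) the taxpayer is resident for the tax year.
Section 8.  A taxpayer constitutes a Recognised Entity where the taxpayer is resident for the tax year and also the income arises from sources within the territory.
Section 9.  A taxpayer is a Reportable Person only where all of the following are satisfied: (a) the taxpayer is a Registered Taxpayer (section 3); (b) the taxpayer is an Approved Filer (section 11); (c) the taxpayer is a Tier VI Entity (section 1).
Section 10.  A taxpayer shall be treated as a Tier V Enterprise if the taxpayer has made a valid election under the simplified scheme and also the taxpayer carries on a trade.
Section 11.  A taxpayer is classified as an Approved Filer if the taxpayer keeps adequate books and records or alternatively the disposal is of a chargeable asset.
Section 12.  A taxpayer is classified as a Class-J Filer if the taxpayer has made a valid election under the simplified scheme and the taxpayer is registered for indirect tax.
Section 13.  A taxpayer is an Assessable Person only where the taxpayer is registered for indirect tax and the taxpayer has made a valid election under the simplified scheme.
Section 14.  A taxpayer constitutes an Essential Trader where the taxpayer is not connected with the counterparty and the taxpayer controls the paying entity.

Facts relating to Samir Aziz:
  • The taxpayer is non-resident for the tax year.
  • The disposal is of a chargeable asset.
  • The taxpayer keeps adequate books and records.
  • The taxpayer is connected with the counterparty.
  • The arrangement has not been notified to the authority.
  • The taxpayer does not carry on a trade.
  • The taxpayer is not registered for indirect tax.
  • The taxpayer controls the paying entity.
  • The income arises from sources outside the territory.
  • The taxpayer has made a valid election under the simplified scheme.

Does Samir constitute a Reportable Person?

Under section 14: the taxpayer is not connected with the counterparty? no; and the taxpayer controls the paying entity? yes. So the taxpayer is not an Essential Trader.
Under section 5: not an Essential Trader (section 14)? yes; or the taxpayer is connected with the counterparty? yes; or the arrangement has been notified to the authority? no. So the taxpayer is a Chargeable Resident.
Under section 7: the taxpayer controls the paying entity? yes; the income arises from sources within the territory? no; the taxpayer is resident for the tax year? no — 1 of 3 hold (need ≥2) → not satisfied.
Under section 3: Chargeable Resident (section 5)? yes; or the taxpayer controls the paying entity? yes; or Restricted Trader (section 7)? no. So the taxpayer is a Registered Taxpayer.
Under section 11: the taxpayer keeps adequate books and records? yes; or the disposal is of a chargeable asset? yes. So the taxpayer is an Approved Filer.
Under section 12: the taxpayer has made a valid election under the simplified scheme? yes; and the taxpayer is registered for indirect tax? no. So the taxpayer is not a Class-J Filer.
Under section 10: the taxpayer has made a valid election under the simplified scheme? yes; and the taxpayer carries on a trade? no. So the taxpayer is not a Tier V Enterprise.
Under section 2: the taxpayer is connected with the counterparty? yes; or the disposal is of a chargeable asset? yes. So the taxpayer is a Provisional Taxpayer.
Under section 1: not a Class-J Filer (section 12)? yes; Tier V Enterprise (section 10)? no; not a Provisional Taxpayer (section 2)? no — 1 of 3 hold (need ≥2) → not satisfied.
Under section 9: Registered Taxpayer (section 3)? yes; and Approved Filer (section 11)? yes; and Tier VI Entity (section 1)? no. So the taxpayer is not a Reportable Person.

No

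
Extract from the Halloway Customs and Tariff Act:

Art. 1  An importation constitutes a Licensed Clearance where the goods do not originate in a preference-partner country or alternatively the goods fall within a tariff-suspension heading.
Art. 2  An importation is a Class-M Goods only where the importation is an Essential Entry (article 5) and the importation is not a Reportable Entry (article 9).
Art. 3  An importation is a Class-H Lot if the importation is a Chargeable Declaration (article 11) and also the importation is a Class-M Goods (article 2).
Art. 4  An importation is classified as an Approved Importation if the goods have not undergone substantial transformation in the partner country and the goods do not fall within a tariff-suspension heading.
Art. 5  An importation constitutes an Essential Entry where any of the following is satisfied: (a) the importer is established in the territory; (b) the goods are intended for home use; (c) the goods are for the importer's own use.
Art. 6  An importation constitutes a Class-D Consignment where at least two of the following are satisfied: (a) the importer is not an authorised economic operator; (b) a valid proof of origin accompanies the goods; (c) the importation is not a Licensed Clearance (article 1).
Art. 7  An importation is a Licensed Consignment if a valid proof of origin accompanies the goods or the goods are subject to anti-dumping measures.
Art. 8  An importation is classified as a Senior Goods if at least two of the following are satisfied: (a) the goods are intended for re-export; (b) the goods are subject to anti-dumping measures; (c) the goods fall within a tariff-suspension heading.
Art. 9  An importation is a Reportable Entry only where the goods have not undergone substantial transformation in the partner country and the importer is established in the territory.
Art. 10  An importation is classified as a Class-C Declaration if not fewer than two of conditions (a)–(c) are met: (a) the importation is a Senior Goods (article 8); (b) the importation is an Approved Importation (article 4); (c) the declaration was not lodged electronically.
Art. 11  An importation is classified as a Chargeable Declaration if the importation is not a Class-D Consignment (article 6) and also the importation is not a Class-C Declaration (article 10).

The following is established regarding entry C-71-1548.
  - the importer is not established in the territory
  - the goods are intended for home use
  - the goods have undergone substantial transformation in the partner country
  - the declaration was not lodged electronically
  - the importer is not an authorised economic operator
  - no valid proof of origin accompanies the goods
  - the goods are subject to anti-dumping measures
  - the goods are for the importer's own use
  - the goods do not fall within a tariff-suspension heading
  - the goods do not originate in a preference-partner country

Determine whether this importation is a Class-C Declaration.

article 8 — Senior Goods: the goods are intended for re-export? no; the goods are subject to anti-dumping measures? yes; the goods fall within a tariff-suspension heading? no — 1 of 3 hold (need ≥2) → not satisfied.
article 4 — Approved Importation: [the goods have not undergone substantial transformation in the partner country? no] AND [the goods do not fall within a tariff-suspension heading? yes] → not satisfied.
article 10 — Class-C Declaration: Senior Goods (article 8)? no; Approved Importation (article 4)? no; the declaration was not lodged electronically? yes — 1 of 3 hold (need ≥2) → not satisfied.

No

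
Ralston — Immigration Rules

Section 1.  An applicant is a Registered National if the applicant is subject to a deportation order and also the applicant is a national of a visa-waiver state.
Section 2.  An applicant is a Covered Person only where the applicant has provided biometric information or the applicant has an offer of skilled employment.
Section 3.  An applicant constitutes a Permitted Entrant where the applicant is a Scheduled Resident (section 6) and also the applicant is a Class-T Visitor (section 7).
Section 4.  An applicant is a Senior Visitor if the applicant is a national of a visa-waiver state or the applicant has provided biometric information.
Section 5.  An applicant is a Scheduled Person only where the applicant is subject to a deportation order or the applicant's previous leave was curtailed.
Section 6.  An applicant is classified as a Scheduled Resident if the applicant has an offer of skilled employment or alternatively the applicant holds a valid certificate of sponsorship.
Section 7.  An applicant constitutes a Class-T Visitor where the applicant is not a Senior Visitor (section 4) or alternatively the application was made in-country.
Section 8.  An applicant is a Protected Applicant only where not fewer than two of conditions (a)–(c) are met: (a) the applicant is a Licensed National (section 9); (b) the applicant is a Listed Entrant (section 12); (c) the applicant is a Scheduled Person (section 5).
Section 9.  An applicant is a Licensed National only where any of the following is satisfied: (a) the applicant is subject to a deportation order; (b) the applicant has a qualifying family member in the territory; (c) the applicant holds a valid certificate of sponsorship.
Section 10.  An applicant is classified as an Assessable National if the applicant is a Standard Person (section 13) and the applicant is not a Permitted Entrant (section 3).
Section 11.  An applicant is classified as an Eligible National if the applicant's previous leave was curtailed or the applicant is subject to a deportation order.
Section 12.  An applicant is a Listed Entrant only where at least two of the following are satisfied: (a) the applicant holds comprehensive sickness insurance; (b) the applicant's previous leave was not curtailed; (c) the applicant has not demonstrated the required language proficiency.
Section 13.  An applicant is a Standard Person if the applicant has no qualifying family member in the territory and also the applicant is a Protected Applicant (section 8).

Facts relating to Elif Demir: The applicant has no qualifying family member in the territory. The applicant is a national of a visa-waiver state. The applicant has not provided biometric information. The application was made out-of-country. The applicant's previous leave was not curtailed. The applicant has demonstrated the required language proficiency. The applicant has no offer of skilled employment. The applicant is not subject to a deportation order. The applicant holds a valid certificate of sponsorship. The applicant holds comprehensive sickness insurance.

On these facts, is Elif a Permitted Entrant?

Under section 6: the applicant has an offer of skilled employment? no; or the applicant holds a valid certificate of sponsorship? yes. So the applicant is a Scheduled Resident.
Under section 4: the applicant is a national of a visa-waiver state? yes; or the applicant has provided biometric information? no. So the applicant is a Senior Visitor.
Under section 7: not a Senior Visitor (section 4)? no; or the application was made in-country? no. So the applicant is not a Class-T Visitor.
Under section 3: Scheduled Resident (section 6)? yes; and Class-T Visitor (section 7)? no. So the applicant is not a Permitted Entrant.

No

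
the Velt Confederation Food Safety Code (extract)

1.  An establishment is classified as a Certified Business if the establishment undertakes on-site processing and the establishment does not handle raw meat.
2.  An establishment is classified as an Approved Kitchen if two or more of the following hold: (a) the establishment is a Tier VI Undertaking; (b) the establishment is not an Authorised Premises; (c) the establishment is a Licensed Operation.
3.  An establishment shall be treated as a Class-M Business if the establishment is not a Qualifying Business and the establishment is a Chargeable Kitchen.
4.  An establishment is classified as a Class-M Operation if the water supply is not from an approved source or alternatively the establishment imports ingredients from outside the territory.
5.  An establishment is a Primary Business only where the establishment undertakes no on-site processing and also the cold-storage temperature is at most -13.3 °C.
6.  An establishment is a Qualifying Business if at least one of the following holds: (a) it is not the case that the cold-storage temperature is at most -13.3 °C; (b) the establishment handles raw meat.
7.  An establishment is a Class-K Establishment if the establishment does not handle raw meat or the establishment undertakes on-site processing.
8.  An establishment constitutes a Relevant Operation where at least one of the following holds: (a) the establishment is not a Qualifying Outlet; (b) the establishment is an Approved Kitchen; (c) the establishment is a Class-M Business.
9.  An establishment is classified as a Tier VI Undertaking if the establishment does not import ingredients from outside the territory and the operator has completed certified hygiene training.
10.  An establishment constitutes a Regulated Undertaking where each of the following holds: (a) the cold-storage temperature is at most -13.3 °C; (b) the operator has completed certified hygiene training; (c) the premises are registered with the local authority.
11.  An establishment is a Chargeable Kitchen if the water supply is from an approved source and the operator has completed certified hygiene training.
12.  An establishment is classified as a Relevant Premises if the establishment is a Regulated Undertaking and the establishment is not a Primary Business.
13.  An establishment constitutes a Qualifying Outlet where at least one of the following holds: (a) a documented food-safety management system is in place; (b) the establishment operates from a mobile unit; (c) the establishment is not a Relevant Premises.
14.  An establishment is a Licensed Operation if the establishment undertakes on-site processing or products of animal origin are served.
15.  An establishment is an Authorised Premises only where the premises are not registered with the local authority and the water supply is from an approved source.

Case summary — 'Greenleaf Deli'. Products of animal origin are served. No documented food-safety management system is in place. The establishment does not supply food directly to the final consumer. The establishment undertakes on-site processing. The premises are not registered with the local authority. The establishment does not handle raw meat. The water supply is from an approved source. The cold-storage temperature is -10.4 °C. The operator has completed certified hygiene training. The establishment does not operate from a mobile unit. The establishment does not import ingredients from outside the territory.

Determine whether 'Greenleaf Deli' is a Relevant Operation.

Yes

paragraph 10 — Regulated Undertaking: [cold-storage temperature: -10.4 °C ≤ -13.3 °C? no] AND [the operator has completed certified hygiene training? yes] AND [the premises are registered with the local authority? no] → not satisfied.
paragraph 5 — Primary Business: [the establishment undertakes no on-site processing? no] AND [cold-storage temperature: -10.4 °C ≤ -13.3 °C? no] → not satisfied.
paragraph 12 — Relevant Premises: [Regulated Undertaking (paragraph 10)? no] AND [not a Primary Business (paragraph 5)? yes] → not satisfied.
paragraph 13 — Qualifying Outlet: [a documented food-safety management system is in place? no] OR [the establishment operates from a mobile unit? no] OR [not a Relevant Premises (paragraph 12)? yes] → satisfied.
paragraph 9 — Tier VI Undertaking: [the establishment does not import ingredients from outside the territory? yes] AND [the operator has completed certified hygiene training? yes] → satisfied.
paragraph 15 — Authorised Premises: [the premises are not registered with the local authority? yes] AND [the water supply is from an approved source? yes] → satisfied.
paragraph 14 — Licensed Operation: [the establishment undertakes on-site processing? yes] OR [products of animal origin are served? yes] → satisfied.
paragraph 2 — Approved Kitchen: Tier VI Undertaking (paragraph 9)? yes; not an Authorised Premises (paragraph 15)? no; Licensed Operation (paragraph 14)? yes — 2 of 3 hold (need ≥2) → satisfied.
paragraph 6 — Qualifying Business: [cold-storage temperature: -10.4 °C ≤ -13.3 °C? no, so negated condition yes] OR [the establishment handles raw meat? no] → satisfied.
paragraph 11 — Chargeable Kitchen: [the water supply is from an approved source? yes] AND [the operator has completed certified hygiene training? yes] → satisfied.
paragraph 3 — Class-M Business: [not a Qualifying Business (paragraph 6)? no] AND [Chargeable Kitchen (paragraph 11)? yes] → not satisfied.
paragraph 8 — Relevant Operation: [not a Qualifying Outlet (paragraph 13)? no] OR [Approved Kitchen (paragraph 2)? yes] OR [Class-M Business (paragraph 3)? no] → satisfied.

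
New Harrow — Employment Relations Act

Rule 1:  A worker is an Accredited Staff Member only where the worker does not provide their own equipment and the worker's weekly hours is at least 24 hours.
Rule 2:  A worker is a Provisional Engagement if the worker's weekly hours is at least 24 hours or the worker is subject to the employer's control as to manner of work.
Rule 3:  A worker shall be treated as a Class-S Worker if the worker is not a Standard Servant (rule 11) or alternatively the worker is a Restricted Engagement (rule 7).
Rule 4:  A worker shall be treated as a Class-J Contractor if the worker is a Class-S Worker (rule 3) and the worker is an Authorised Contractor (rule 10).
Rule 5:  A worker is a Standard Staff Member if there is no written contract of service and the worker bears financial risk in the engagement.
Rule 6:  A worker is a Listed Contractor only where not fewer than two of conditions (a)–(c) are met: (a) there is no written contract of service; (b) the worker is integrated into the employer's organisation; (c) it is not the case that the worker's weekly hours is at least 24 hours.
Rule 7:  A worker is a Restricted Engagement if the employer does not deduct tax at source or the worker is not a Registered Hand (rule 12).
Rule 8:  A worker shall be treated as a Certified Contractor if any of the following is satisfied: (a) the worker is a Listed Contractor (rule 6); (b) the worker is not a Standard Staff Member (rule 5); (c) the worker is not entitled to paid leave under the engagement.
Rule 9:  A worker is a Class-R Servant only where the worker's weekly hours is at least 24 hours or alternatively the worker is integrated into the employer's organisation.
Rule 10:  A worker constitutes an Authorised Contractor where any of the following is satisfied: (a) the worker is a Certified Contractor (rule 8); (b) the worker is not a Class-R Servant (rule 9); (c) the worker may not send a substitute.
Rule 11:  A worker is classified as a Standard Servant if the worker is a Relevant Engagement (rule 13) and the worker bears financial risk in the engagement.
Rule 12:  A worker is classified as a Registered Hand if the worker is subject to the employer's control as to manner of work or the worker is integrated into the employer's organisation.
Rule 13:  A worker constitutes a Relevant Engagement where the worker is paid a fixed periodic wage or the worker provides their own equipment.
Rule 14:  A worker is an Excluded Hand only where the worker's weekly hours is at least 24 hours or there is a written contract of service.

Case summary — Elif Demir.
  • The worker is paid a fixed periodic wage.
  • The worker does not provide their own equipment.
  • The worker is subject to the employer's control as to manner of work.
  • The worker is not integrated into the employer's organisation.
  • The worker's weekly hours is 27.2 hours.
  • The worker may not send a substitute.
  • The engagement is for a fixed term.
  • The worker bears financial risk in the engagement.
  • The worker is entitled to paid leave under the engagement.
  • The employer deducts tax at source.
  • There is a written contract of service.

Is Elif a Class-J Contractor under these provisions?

Under rule 13: the worker is paid a fixed periodic wage? yes; or the worker provides their own equipment? no. So the worker is a Relevant Engagement.
Under rule 11: Relevant Engagement (rule 13)? yes; and the worker bears financial risk in the engagement? yes. So the worker is a Standard Servant.
Under rule 12: the worker is subject to the employer's control as to manner of work? yes; or the worker is integrated into the employer's organisation? no. So the worker is a Registered Hand.
Under rule 7: the employer does not deduct tax at source? no; or not a Registered Hand (rule 12)? no. So the worker is not a Restricted Engagement.
Under rule 3: not a Standard Servant (rule 11)? no; or Restricted Engagement (rule 7)? no. So the worker is not a Class-S Worker.
Under rule 6: there is no written contract of service? no; the worker is integrated into the employer's organisation? no; worker's weekly hours: 27.2 hours ≥ 24 hours? yes, so negated condition no — 0 of 3 hold (need ≥2) → not satisfied.
Under rule 5: there is no written contract of service? no; and the worker bears financial risk in the engagement? yes. So the worker is not a Standard Staff Member.
Under rule 8: Listed Contractor (rule 6)? no; or not a Standard Staff Member (rule 5)? yes; or the worker is not entitled to paid leave under the engagement? no. So the worker is a Certified Contractor.
Under rule 9: worker's weekly hours: 27.2 hours ≥ 24 hours? yes; or the worker is integrated into the employer's organisation? no. So the worker is a Class-R Servant.
Under rule 10: Certified Contractor (rule 8)? yes; or not a Class-R Servant (rule 9)? no; or the worker may not send a substitute? yes. So the worker is an Authorised Contractor.
Under rule 4: Class-S Worker (rule 3)? no; and Authorised Contractor (rule 10)? yes. So the worker is not a Class-J Contractor.

No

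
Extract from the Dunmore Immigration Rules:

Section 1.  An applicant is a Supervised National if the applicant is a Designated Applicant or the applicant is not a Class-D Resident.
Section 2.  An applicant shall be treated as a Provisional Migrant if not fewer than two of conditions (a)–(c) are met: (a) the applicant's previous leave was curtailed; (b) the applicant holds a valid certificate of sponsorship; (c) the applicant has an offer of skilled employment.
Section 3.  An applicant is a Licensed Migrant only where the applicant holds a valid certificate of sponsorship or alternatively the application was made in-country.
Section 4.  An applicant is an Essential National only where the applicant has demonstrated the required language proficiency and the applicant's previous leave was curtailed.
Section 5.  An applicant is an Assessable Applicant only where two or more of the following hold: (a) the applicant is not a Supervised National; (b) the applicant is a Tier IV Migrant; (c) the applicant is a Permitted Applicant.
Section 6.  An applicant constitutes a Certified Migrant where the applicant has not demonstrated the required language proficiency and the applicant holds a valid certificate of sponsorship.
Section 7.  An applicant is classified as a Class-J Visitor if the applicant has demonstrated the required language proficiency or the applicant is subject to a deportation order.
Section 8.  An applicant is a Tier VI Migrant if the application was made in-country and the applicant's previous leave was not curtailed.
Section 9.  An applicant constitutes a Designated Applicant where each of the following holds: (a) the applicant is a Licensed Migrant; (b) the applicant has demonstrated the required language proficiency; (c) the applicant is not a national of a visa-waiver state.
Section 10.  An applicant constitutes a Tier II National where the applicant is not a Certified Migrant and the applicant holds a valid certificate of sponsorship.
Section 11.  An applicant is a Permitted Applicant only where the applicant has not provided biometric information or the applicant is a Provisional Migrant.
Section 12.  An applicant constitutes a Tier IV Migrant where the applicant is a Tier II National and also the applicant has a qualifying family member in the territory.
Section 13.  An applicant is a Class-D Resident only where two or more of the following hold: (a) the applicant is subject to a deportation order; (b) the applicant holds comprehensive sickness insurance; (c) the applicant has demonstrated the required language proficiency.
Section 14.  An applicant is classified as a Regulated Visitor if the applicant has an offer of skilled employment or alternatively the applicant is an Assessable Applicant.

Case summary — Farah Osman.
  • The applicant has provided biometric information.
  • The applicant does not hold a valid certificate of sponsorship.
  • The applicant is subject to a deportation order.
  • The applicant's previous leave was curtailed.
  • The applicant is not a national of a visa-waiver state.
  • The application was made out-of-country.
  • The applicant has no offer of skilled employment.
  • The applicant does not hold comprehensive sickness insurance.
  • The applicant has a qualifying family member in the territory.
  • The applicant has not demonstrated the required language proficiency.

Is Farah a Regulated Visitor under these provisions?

Under section 3: the applicant holds a valid certificate of sponsorship? no; or the application was made in-country? no. So the applicant is not a Licensed Migrant.
Under section 9: Licensed Migrant (section 3)? no; and the applicant has demonstrated the required language proficiency? no; and the applicant is not a national of a visa-waiver state? yes. So the applicant is not a Designated Applicant.
Under section 13: the applicant is subject to a deportation order? yes; the applicant holds comprehensive sickness insurance? no; the applicant has demonstrated the required language proficiency? no — 1 of 3 hold (need ≥2) → not satisfied.
Under section 1: Designated Applicant (section 9)? no; or not a Class-D Resident (section 13)? yes. So the applicant is a Supervised National.
Under section 6: the applicant has not demonstrated the required language proficiency? yes; and the applicant holds a valid certificate of sponsorship? no. So the applicant is not a Certified Migrant.
Under section 10: not a Certified Migrant (section 6)? yes; and the applicant holds a valid certificate of sponsorship? no. So the applicant is not a Tier II National.
Under section 12: Tier II National (section 10)? no; and the applicant has a qualifying family member in the territory? yes. So the applicant is not a Tier IV Migrant.
Under section 2: the applicant's previous leave was curtailed? yes; the applicant holds a valid certificate of sponsorship? no; the applicant has an offer of skilled employment? no — 1 of 3 hold (need ≥2) → not satisfied.
Under section 11: the applicant has not provided biometric information? no; or Provisional Migrant (section 2)? no. So the applicant is not a Permitted Applicant.
Under section 5: not a Supervised National (section 1)? no; Tier IV Migrant (section 12)? no; Permitted Applicant (section 11)? no — 0 of 3 hold (need ≥2) → not satisfied.
Under section 14: the applicant has an offer of skilled employment? no; or Assessable Applicant (section 5)? no. So the applicant is not a Regulated Visitor.

No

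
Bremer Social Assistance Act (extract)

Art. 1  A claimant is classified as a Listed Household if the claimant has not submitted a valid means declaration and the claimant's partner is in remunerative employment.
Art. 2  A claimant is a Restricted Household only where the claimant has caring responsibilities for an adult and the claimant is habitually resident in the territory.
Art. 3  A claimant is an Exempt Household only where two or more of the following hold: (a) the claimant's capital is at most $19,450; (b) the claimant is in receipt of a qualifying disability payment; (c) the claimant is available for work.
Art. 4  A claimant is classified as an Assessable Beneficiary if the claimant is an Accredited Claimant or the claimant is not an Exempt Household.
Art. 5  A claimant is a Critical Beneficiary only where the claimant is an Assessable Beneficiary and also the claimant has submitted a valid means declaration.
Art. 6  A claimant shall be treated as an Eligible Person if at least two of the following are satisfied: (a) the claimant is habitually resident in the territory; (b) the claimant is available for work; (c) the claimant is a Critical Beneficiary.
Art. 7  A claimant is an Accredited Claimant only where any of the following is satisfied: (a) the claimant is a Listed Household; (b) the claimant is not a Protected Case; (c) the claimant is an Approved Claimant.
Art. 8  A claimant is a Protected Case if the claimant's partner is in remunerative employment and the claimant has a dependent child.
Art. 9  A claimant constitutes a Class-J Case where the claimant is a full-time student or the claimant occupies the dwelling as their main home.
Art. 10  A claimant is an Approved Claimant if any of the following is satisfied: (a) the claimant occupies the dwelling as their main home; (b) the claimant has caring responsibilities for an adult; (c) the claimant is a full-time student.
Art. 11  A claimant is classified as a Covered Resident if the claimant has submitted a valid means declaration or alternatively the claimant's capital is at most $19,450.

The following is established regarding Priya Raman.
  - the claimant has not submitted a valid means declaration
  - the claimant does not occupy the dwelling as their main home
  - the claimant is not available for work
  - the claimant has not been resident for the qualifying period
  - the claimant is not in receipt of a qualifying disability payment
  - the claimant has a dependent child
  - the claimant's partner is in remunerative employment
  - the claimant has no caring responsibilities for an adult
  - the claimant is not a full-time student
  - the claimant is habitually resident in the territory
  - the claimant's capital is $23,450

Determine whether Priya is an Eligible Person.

No

article 1 — Listed Household: [the claimant has not submitted a valid means declaration? yes] AND [the claimant's partner is in remunerative employment? yes] → satisfied.
article 8 — Protected Case: [the claimant's partner is in remunerative employment? yes] AND [the claimant has a dependent child? yes] → satisfied.
article 10 — Approved Claimant: [the claimant occupies the dwelling as their main home? no] OR [the claimant has caring responsibilities for an adult? no] OR [the claimant is a full-time student? no] → not satisfied.
article 7 — Accredited Claimant: [Listed Household (article 1)? yes] OR [not a Protected Case (article 8)? no] OR [Approved Claimant (article 10)? no] → satisfied.
article 3 — Exempt Household: claimant's capital: $23,450 ≤ $19,450? no; the claimant is in receipt of a qualifying disability payment? no; the claimant is available for work? no — 0 of 3 hold (need ≥2) → not satisfied.
article 4 — Assessable Beneficiary: [Accredited Claimant (article 7)? yes] OR [not an Exempt Household (article 3)? yes] → satisfied.
article 5 — Critical Beneficiary: [Assessable Beneficiary (article 4)? yes] AND [the claimant has submitted a valid means declaration? no] → not satisfied.
article 6 — Eligible Person: the claimant is habitually resident in the territory? yes; the claimant is available for work? no; Critical Beneficiary (article 5)? no — 1 of 3 hold (need ≥2) → not satisfied.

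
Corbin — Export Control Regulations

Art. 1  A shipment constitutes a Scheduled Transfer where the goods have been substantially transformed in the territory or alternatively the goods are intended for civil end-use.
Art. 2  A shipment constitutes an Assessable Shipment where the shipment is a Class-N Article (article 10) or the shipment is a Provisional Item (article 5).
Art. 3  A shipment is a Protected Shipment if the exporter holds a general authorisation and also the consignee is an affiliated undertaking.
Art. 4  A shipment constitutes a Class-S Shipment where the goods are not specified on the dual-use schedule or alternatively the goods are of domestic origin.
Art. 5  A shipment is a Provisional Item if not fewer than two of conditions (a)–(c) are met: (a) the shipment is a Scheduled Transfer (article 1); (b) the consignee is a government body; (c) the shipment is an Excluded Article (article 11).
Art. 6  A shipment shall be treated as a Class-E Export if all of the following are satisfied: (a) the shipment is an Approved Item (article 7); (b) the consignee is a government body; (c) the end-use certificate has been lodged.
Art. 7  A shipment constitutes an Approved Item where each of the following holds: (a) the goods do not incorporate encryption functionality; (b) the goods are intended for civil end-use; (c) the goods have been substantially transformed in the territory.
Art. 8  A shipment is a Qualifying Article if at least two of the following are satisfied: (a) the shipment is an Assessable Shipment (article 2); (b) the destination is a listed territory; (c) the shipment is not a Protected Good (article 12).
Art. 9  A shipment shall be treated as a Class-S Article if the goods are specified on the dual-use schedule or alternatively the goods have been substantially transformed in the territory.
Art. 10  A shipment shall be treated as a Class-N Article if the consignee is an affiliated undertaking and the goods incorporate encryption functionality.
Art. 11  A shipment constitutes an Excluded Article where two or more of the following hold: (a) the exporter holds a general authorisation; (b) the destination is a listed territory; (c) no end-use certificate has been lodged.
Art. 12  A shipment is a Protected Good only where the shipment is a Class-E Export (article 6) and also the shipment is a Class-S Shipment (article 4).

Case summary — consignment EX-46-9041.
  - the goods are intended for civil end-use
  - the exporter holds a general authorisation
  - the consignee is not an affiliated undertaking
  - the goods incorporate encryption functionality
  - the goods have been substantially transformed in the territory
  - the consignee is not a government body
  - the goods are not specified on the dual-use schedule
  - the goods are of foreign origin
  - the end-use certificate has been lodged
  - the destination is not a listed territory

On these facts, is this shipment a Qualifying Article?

article 10 — Class-N Article: [the consignee is an affiliated undertaking? no] AND [the goods incorporate encryption functionality? yes] → not satisfied.
article 1 — Scheduled Transfer: [the goods have been substantially transformed in the territory? yes] OR [the goods are intended for civil end-use? yes] → satisfied.
article 11 — Excluded Article: the exporter holds a general authorisation? yes; the destination is a listed territory? no; no end-use certificate has been lodged? no — 1 of 3 hold (need ≥2) → not satisfied.
article 5 — Provisional Item: Scheduled Transfer (article 1)? yes; the consignee is a government body? no; Excluded Article (article 11)? no — 1 of 3 hold (need ≥2) → not satisfied.
article 2 — Assessable Shipment: [Class-N Article (article 10)? no] OR [Provisional Item (article 5)? no] → not satisfied.
article 7 — Approved Item: [the goods do not incorporate encryption functionality? no] AND [the goods are intended for civil end-use? yes] AND [the goods have been substantially transformed in the territory? yes] → not satisfied.
article 6 — Class-E Export: [Approved Item (article 7)? no] AND [the consignee is a government body? no] AND [the end-use certificate has been lodged? yes] → not satisfied.
article 4 — Class-S Shipment: [the goods are not specified on the dual-use schedule? yes] OR [the goods are of domestic origin? no] → satisfied.
article 12 — Protected Good: [Class-E Export (article 6)? no] AND [Class-S Shipment (article 4)? yes] → not satisfied.
article 8 — Qualifying Article: Assessable Shipment (article 2)? no; the destination is a listed territory? no; not a Protected Good (article 12)? yes — 1 of 3 hold (need ≥2) → not satisfied.

No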